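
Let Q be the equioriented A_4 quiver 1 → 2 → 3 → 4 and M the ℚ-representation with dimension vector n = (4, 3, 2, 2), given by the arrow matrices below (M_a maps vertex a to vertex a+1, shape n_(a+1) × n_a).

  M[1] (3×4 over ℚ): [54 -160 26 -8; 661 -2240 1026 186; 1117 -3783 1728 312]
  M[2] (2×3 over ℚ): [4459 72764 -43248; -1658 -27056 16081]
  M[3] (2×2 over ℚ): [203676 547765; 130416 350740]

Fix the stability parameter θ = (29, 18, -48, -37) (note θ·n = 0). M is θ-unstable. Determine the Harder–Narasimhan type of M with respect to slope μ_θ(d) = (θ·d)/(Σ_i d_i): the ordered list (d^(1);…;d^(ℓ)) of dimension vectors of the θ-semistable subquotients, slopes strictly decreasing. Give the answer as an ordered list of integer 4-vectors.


Interval decomposition of M: I[1,1], I[1,2], I[1,3], I[1,4], I[4,4].
HN type (ℓ=5): μ^(1)=29; μ^(2)=47/2; μ^(3)=-1/3; μ^(4)=-19/2; μ^(5)=-37

((1, 0, 0, 0); (1, 1, 0, 0); (1, 1, 1, 0); (1, 1, 1, 1); (0, 0, 0, 1))


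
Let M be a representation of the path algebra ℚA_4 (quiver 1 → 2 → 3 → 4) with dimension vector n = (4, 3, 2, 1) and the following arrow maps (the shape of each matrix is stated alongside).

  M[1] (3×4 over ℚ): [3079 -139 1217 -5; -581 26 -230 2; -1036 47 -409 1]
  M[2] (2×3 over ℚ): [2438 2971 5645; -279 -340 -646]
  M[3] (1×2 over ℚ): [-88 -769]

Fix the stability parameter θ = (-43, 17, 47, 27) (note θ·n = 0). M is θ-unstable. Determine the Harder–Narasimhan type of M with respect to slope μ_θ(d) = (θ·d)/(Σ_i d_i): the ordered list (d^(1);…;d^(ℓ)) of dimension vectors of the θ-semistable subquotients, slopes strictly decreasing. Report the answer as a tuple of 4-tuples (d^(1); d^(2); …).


Interval decomposition of M: I[1,1], I[1,2], I[1,3], I[1,4].
HN type (ℓ=4): μ^(1)=47; μ^(2)=37; μ^(3)=17; μ^(4)=-43

((0, 0, 1, 0); (0, 0, 1, 1); (0, 3, 0, 0); (4, 0, 0, 0))


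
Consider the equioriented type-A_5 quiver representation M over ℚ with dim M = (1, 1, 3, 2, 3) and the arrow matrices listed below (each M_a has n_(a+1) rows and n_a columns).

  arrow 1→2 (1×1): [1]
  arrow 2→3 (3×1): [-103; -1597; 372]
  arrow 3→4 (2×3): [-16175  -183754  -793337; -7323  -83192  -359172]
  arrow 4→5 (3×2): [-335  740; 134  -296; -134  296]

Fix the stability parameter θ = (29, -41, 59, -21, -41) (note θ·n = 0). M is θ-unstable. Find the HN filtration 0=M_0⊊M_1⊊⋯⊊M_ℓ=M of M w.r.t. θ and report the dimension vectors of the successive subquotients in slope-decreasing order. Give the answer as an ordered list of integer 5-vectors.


Barcode: M ≅ I[1,5], I[3,3], I[3,4], I[5,5]^2. HN layers by μ_θ (5 steps, strictly decreasing):
  μ^(1)=59; μ^(2)=19; μ^(3)=-1; μ^(4)=-6; μ^(5)=-41

((0, 0, 1, 0, 0); (0, 0, 1, 1, 0); (0, 0, 1, 1, 1); (1, 1, 0, 0, 0); (0, 0, 0, 0, 2))


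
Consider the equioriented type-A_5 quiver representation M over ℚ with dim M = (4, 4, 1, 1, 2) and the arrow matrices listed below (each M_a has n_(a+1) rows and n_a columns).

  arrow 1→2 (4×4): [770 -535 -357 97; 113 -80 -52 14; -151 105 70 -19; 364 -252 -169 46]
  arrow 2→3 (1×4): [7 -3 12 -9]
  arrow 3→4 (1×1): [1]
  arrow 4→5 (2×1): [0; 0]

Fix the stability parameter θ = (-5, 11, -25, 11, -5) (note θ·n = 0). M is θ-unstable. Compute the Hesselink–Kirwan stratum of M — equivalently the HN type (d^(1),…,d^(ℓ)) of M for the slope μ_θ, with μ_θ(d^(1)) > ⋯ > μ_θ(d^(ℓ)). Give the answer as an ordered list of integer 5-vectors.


Interval decomposition of M: I[1,1], I[1,2]^2, I[1,4], I[2,2], I[5,5]^2.
HN type (ℓ=3): μ^(1)=11; μ^(2)=-5; μ^(3)=-19/3

((0, 3, 0, 1, 0); (3, 0, 0, 0, 2); (1, 1, 1, 0, 0))


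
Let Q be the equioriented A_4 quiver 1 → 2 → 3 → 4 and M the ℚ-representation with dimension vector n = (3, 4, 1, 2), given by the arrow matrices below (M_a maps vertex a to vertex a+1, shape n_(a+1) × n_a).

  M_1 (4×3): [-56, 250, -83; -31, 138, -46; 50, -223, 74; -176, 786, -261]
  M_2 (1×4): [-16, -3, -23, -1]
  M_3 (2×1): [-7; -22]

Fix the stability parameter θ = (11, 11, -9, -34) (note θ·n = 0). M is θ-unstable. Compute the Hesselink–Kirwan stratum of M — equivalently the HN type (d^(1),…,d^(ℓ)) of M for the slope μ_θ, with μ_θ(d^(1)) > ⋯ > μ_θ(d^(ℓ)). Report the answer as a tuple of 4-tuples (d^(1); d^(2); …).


Via rank(M_{q-1}∘⋯∘M_p): M ≅ I[1,2]^2, I[1,4], I[2,2], I[4,4].
μ_θ-semistable layers: μ^(1)=11; μ^(2)=-21/4; μ^(3)=-34

((2, 3, 0, 0); (1, 1, 1, 1); (0, 0, 0, 1))


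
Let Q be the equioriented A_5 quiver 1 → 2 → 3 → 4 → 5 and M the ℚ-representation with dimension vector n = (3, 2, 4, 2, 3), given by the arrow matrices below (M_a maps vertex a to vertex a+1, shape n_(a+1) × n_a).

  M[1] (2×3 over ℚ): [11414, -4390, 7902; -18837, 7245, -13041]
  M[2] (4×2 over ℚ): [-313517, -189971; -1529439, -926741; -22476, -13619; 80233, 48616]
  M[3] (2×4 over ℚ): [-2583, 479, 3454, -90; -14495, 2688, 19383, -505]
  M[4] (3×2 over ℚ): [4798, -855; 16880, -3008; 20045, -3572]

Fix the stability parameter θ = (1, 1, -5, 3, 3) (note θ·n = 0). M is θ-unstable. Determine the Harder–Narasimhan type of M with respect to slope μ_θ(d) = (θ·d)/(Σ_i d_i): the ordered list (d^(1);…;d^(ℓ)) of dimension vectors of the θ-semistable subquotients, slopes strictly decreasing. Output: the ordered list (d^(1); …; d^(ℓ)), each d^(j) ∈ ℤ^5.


Barcode: M ≅ I[1,1]^2, I[1,5], I[2,3], I[3,3], I[3,5], I[5,5]. HN layers by μ_θ (5 steps, strictly decreasing):
  μ^(1)=3; μ^(2)=1; μ^(3)=-1; μ^(4)=-2; μ^(5)=-5

((0, 0, 0, 2, 3); (2, 0, 0, 0, 0); (1, 1, 1, 0, 0); (0, 1, 1, 0, 0); (0, 0, 2, 0, 0))


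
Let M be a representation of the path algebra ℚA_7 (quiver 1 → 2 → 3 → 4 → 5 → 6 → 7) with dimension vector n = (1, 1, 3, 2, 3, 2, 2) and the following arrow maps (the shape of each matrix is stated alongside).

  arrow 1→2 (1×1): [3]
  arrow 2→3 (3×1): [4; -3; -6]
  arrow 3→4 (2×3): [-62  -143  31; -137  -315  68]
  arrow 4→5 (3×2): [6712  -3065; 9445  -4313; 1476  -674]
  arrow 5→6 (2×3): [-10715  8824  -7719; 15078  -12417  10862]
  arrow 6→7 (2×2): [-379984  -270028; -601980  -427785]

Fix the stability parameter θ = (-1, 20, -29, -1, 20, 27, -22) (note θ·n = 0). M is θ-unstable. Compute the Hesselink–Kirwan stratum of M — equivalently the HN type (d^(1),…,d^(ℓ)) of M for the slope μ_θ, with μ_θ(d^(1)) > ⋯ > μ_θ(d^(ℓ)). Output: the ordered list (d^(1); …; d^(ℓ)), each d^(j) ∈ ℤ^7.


Interval decomposition of M: I[1,6], I[3,3], I[3,7], I[5,5], I[7,7].
HN type (ℓ=7): μ^(1)=27; μ^(2)=20; μ^(3)=25/3; μ^(4)=-1; μ^(5)=-10/3; μ^(6)=-22; μ^(7)=-29

((0, 0, 0, 0, 0, 1, 0); (0, 0, 0, 0, 2, 0, 0); (0, 0, 0, 0, 1, 1, 1); (0, 0, 0, 2, 0, 0, 0); (1, 1, 1, 0, 0, 0, 0); (0, 0, 0, 0, 0, 0, 1); (0, 0, 2, 0, 0, 0, 0))


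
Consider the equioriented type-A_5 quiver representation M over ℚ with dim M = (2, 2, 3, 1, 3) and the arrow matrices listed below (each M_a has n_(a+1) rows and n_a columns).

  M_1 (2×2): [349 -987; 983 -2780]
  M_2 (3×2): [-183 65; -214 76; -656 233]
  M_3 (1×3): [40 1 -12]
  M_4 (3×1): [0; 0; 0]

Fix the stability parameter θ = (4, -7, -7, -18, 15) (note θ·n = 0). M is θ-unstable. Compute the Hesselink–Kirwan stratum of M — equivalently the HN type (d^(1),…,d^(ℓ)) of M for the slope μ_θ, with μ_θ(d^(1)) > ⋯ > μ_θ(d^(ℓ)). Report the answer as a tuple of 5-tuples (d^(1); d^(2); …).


Barcode: M ≅ I[1,3], I[1,4], I[3,3], I[5,5]^3. HN layers by μ_θ (3 steps, strictly decreasing):
  μ^(1)=15; μ^(2)=-10/3; μ^(3)=-7

((0, 0, 0, 0, 3); (1, 1, 1, 0, 0); (1, 1, 2, 1, 0))


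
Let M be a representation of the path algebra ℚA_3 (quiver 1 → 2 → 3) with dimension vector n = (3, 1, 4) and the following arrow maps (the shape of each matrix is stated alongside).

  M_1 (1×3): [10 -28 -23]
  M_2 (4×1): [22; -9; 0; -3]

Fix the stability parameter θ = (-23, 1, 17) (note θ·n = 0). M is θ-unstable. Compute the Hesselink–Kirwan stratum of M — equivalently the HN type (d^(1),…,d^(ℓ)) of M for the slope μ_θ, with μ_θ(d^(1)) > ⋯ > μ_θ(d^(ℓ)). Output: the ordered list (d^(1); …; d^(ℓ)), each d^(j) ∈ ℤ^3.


Interval decomposition of M: I[1,1]^2, I[1,3], I[3,3]^3.
HN type (ℓ=3): μ^(1)=17; μ^(2)=1; μ^(3)=-23

((0, 0, 4); (0, 1, 0); (3, 0, 0))


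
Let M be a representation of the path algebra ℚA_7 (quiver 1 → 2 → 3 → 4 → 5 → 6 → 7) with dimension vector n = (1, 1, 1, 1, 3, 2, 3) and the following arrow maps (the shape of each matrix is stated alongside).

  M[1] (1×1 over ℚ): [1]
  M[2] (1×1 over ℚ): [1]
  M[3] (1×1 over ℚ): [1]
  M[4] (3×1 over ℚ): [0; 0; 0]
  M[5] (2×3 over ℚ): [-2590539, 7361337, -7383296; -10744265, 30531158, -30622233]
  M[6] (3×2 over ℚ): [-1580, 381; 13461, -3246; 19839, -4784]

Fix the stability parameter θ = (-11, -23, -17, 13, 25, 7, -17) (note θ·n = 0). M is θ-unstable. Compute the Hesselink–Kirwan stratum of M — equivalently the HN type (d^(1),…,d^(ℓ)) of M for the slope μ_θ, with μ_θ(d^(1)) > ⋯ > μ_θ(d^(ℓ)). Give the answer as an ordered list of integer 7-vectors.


Barcode: M ≅ I[1,4], I[5,5], I[5,7]^2, I[7,7]. HN layers by μ_θ (4 steps, strictly decreasing):
  μ^(1)=25; μ^(2)=13; μ^(3)=5; μ^(4)=-17

((0, 0, 0, 0, 1, 0, 0); (0, 0, 0, 1, 0, 0, 0); (0, 0, 0, 0, 2, 2, 2); (1, 1, 1, 0, 0, 0, 1))


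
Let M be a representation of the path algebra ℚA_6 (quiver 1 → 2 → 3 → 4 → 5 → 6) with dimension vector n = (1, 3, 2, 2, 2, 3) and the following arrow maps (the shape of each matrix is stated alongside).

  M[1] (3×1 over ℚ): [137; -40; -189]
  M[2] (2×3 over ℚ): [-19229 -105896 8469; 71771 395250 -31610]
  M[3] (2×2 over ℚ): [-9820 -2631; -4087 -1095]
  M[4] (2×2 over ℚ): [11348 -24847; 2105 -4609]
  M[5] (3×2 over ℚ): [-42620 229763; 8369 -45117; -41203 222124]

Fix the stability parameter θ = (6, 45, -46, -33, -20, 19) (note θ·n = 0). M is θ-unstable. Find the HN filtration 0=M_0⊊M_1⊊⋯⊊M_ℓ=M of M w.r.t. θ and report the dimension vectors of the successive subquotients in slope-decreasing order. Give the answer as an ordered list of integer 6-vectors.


Barcode: M ≅ I[1,6], I[2,2], I[2,6], I[6,6]. HN layers by μ_θ (4 steps, strictly decreasing):
  μ^(1)=45; μ^(2)=19; μ^(3)=-48/5; μ^(4)=-27/2

((0, 1, 0, 0, 0, 0); (0, 0, 0, 0, 0, 3); (1, 1, 1, 1, 1, 0); (0, 1, 1, 1, 1, 0))


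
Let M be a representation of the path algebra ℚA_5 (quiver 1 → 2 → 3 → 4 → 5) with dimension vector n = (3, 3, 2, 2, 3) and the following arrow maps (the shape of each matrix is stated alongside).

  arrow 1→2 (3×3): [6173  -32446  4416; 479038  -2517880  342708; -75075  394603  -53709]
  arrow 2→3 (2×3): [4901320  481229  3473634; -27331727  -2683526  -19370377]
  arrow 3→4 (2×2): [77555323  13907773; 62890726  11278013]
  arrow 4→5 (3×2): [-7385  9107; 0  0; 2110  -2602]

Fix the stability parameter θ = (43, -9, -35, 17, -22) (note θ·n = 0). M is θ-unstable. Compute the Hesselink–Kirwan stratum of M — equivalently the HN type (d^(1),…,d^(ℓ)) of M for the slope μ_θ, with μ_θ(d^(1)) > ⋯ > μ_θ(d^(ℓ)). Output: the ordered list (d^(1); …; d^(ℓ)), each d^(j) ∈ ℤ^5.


Barcode: M ≅ I[1,1], I[1,2], I[1,4], I[2,5], I[5,5]^2. HN layers by μ_θ (5 steps, strictly decreasing):
  μ^(1)=43; μ^(2)=17; μ^(3)=-1/3; μ^(4)=-5/2; μ^(5)=-22

((1, 0, 0, 0, 0); (1, 1, 0, 1, 0); (1, 1, 1, 0, 0); (0, 0, 0, 1, 1); (0, 1, 1, 0, 2))


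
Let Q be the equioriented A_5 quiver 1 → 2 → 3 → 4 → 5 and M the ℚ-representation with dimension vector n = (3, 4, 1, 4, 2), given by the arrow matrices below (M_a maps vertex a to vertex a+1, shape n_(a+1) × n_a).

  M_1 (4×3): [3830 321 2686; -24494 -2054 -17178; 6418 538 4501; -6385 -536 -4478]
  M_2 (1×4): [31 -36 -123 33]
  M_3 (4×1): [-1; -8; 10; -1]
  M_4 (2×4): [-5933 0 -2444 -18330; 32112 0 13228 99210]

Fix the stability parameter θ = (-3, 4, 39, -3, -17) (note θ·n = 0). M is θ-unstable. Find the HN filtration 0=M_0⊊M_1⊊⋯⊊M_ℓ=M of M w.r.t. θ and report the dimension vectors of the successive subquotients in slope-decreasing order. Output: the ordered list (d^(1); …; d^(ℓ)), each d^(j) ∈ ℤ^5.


Via rank(M_{q-1}∘⋯∘M_p): M ≅ I[1,2]^2, I[1,5], I[2,2], I[4,4]^2, I[4,5].
μ_θ-semistable layers: μ^(1)=19/3; μ^(2)=4; μ^(3)=-3; μ^(4)=-10

((0, 0, 1, 1, 1); (0, 4, 0, 0, 0); (3, 0, 0, 2, 0); (0, 0, 0, 1, 1))


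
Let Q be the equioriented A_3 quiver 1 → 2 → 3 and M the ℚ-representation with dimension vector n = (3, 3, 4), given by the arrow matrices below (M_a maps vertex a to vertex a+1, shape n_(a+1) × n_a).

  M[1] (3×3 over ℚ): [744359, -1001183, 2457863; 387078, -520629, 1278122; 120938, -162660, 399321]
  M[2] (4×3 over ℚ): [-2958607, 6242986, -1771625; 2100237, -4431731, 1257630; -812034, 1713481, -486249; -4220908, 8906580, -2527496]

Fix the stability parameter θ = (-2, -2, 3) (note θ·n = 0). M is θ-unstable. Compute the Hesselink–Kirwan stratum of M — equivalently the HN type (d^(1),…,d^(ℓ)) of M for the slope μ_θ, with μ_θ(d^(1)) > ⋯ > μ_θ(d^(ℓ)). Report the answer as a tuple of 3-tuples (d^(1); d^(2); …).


Interval decomposition of M: I[1,2], I[1,3]^2, I[3,3]^2.
HN type (ℓ=2): μ^(1)=3; μ^(2)=-2

((0, 0, 4); (3, 3, 0))


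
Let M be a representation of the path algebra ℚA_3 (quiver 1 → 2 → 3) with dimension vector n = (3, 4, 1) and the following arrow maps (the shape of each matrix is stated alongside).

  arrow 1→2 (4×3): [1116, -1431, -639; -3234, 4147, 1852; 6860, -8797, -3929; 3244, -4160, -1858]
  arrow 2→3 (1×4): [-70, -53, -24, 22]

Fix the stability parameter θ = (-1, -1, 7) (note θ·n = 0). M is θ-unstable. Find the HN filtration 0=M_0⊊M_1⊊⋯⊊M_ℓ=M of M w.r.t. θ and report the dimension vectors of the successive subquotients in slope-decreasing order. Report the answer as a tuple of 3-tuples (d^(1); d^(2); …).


Barcode: M ≅ I[1,1], I[1,2], I[1,3], I[2,2]^2. HN layers by μ_θ (2 steps, strictly decreasing):
  μ^(1)=7; μ^(2)=-1

((0, 0, 1); (3, 4, 0))


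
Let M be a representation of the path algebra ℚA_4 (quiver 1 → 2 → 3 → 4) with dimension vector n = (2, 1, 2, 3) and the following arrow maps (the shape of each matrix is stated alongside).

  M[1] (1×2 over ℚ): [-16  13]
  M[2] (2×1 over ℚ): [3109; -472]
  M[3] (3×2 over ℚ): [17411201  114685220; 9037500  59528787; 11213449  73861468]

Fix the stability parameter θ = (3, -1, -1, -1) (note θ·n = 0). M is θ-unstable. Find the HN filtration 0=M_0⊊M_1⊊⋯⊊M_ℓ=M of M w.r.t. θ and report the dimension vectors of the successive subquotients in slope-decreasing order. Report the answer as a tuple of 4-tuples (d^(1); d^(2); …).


Barcode: M ≅ I[1,1], I[1,4], I[3,4], I[4,4]. HN layers by μ_θ (3 steps, strictly decreasing):
  μ^(1)=3; μ^(2)=0; μ^(3)=-1

((1, 0, 0, 0); (1, 1, 1, 1); (0, 0, 1, 2))


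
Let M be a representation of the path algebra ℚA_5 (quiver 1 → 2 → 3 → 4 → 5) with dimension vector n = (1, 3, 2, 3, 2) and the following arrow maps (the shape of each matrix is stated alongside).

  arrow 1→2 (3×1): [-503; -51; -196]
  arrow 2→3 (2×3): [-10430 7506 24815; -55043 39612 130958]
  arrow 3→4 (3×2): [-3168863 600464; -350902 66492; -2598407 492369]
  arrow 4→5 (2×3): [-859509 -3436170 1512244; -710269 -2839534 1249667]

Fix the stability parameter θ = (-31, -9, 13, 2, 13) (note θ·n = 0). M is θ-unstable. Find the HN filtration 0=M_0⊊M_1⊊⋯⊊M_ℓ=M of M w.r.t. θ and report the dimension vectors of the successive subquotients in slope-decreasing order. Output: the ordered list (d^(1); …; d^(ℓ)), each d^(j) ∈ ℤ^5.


Interval decomposition of M: I[1,5], I[2,2], I[2,5], I[4,4].
HN type (ℓ=5): μ^(1)=13; μ^(2)=15/2; μ^(3)=2; μ^(4)=-9; μ^(5)=-31

((0, 0, 0, 0, 2); (0, 0, 2, 2, 0); (0, 0, 0, 1, 0); (0, 3, 0, 0, 0); (1, 0, 0, 0, 0))


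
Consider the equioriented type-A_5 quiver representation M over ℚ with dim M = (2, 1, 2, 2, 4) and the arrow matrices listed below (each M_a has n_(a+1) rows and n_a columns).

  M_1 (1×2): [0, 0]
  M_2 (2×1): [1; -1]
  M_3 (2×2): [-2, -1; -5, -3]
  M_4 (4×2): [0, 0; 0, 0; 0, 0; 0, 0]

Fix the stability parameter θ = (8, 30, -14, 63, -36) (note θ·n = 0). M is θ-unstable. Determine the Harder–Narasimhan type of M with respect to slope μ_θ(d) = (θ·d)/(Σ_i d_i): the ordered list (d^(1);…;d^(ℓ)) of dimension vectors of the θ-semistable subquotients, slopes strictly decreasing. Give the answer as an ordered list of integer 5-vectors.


Via rank(M_{q-1}∘⋯∘M_p): M ≅ I[1,1]^2, I[2,4], I[3,4], I[5,5]^4.
μ_θ-semistable layers: μ^(1)=63; μ^(2)=8; μ^(3)=-14; μ^(4)=-36

((0, 0, 0, 2, 0); (2, 1, 1, 0, 0); (0, 0, 1, 0, 0); (0, 0, 0, 0, 4))


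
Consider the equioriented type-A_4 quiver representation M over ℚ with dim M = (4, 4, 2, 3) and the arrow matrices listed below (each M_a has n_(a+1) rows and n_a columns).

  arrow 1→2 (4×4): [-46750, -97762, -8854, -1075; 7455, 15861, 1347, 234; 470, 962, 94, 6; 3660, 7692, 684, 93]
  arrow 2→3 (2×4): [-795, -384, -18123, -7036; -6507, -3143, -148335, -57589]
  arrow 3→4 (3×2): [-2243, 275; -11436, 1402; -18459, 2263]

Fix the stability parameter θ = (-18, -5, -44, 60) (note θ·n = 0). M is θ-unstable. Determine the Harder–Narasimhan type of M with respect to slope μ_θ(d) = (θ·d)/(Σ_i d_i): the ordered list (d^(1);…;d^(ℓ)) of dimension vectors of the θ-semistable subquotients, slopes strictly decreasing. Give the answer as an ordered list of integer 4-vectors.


Barcode: M ≅ I[1,1]^2, I[1,4]^2, I[2,2]^2, I[4,4]. HN layers by μ_θ (4 steps, strictly decreasing):
  μ^(1)=60; μ^(2)=-5; μ^(3)=-18; μ^(4)=-67/3

((0, 0, 0, 3); (0, 2, 0, 0); (2, 0, 0, 0); (2, 2, 2, 0))


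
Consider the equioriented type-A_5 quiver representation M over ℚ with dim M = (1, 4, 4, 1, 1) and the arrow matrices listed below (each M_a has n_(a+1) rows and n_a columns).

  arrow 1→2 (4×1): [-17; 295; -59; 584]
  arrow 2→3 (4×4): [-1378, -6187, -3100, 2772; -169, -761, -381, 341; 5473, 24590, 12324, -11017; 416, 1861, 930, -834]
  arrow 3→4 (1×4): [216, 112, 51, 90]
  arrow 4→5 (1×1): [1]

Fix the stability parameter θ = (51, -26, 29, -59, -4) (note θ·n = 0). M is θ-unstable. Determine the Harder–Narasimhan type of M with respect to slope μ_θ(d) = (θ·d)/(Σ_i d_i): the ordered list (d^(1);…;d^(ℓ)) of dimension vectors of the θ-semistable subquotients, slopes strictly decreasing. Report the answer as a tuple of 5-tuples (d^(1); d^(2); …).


Interval decomposition of M: I[1,5], I[2,2], I[2,3]^2, I[3,3].
HN type (ℓ=3): μ^(1)=29; μ^(2)=-9/5; μ^(3)=-26

((0, 0, 3, 0, 0); (1, 1, 1, 1, 1); (0, 3, 0, 0, 0))


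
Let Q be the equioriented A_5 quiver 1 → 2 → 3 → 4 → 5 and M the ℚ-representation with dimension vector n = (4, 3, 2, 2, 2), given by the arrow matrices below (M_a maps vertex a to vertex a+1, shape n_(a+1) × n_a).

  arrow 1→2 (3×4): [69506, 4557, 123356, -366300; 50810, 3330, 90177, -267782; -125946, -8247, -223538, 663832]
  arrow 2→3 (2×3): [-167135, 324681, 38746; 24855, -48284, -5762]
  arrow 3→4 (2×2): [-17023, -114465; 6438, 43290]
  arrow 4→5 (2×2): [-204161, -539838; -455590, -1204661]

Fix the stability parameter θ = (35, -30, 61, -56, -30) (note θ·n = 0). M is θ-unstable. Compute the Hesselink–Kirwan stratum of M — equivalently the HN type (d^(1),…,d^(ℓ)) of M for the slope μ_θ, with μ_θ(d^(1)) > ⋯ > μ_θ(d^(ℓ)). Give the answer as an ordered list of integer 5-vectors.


Interval decomposition of M: I[1,1]^2, I[1,3], I[1,5], I[2,2], I[4,5].
HN type (ℓ=6): μ^(1)=61; μ^(2)=35; μ^(3)=5/2; μ^(4)=-4; μ^(5)=-30; μ^(6)=-56

((0, 0, 1, 0, 0); (2, 0, 0, 0, 0); (1, 1, 0, 0, 0); (1, 1, 1, 1, 1); (0, 1, 0, 0, 1); (0, 0, 0, 1, 0))


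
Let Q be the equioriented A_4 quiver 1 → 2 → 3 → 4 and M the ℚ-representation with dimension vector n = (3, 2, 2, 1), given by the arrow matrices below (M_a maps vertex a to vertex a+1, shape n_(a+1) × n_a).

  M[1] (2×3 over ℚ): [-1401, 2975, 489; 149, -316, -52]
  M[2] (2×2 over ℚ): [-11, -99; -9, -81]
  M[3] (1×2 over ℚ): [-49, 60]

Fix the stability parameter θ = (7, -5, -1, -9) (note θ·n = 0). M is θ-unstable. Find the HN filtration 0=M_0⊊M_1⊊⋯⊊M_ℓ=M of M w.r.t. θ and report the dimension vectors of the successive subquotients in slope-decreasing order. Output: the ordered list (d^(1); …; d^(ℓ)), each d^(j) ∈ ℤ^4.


Via rank(M_{q-1}∘⋯∘M_p): M ≅ I[1,1], I[1,2], I[1,4], I[3,3].
μ_θ-semistable layers: μ^(1)=7; μ^(2)=1; μ^(3)=-1; μ^(4)=-2

((1, 0, 0, 0); (1, 1, 0, 0); (0, 0, 1, 0); (1, 1, 1, 1))


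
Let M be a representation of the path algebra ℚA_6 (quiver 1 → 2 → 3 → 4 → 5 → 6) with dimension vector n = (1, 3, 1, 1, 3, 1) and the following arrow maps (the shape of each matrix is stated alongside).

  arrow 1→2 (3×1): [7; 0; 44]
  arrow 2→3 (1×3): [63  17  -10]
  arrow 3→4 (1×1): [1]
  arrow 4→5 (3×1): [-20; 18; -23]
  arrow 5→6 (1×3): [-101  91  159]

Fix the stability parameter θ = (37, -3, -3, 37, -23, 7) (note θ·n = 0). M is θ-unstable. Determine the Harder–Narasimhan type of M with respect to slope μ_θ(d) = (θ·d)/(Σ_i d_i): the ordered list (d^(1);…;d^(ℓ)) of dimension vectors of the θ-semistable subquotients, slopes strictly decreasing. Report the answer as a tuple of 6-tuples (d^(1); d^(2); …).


Via rank(M_{q-1}∘⋯∘M_p): M ≅ I[1,6], I[2,2]^2, I[5,5]^2.
μ_θ-semistable layers: μ^(1)=26/3; μ^(2)=-3; μ^(3)=-23

((1, 1, 1, 1, 1, 1); (0, 2, 0, 0, 0, 0); (0, 0, 0, 0, 2, 0))


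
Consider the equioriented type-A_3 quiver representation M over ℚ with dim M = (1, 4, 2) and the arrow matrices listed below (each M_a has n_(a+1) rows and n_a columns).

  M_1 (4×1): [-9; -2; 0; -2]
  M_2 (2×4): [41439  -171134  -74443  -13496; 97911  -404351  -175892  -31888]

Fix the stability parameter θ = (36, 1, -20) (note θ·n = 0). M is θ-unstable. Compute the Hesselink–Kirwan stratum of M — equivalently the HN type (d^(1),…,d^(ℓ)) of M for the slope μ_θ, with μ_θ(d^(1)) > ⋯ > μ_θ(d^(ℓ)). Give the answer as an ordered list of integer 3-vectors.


Interval decomposition of M: I[1,3], I[2,2]^2, I[2,3].
HN type (ℓ=3): μ^(1)=17/3; μ^(2)=1; μ^(3)=-19/2

((1, 1, 1); (0, 2, 0); (0, 1, 1))


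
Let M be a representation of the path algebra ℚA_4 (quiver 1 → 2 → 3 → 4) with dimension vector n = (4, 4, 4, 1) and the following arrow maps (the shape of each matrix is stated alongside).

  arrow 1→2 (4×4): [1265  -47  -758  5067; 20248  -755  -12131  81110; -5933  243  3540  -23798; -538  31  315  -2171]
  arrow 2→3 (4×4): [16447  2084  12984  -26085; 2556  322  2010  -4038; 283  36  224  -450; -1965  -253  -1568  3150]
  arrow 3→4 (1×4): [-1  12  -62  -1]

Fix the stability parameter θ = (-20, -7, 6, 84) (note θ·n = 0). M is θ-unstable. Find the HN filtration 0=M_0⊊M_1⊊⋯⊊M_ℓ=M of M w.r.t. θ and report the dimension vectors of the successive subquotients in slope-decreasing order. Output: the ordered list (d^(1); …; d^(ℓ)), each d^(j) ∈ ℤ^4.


Barcode: M ≅ I[1,1], I[1,3]^2, I[1,4], I[2,3]. HN layers by μ_θ (4 steps, strictly decreasing):
  μ^(1)=84; μ^(2)=6; μ^(3)=-7; μ^(4)=-20

((0, 0, 0, 1); (0, 0, 4, 0); (0, 4, 0, 0); (4, 0, 0, 0))


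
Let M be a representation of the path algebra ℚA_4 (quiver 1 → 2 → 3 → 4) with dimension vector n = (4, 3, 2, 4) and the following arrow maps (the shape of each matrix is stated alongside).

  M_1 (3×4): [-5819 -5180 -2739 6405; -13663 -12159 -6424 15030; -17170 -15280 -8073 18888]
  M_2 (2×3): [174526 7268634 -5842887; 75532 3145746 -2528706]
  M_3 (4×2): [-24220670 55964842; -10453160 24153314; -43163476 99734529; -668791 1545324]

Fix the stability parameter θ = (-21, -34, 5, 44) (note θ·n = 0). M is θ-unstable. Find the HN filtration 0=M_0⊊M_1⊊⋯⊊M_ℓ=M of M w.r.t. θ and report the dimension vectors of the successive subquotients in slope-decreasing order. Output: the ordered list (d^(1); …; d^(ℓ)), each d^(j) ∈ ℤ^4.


Via rank(M_{q-1}∘⋯∘M_p): M ≅ I[1,1], I[1,2], I[1,4]^2, I[4,4]^2.
μ_θ-semistable layers: μ^(1)=44; μ^(2)=5; μ^(3)=-21; μ^(4)=-55/2

((0, 0, 0, 4); (0, 0, 2, 0); (1, 0, 0, 0); (3, 3, 0, 0))


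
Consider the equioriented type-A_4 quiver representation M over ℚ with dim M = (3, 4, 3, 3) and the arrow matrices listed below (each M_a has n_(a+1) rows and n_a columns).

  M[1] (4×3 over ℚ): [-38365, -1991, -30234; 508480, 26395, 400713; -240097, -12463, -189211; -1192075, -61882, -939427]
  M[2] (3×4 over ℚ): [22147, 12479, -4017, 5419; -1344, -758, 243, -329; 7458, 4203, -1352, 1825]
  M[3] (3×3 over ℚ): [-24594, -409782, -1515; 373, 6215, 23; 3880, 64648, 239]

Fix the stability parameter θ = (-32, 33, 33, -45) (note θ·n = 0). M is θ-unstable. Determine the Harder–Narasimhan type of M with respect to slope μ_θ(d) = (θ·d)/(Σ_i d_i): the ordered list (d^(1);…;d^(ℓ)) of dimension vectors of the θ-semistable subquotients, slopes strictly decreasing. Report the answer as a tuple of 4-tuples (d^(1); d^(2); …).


Via rank(M_{q-1}∘⋯∘M_p): M ≅ I[1,3], I[1,4]^2, I[2,2], I[4,4].
μ_θ-semistable layers: μ^(1)=33; μ^(2)=7; μ^(3)=-32; μ^(4)=-45

((0, 2, 1, 0); (0, 2, 2, 2); (3, 0, 0, 0); (0, 0, 0, 1))


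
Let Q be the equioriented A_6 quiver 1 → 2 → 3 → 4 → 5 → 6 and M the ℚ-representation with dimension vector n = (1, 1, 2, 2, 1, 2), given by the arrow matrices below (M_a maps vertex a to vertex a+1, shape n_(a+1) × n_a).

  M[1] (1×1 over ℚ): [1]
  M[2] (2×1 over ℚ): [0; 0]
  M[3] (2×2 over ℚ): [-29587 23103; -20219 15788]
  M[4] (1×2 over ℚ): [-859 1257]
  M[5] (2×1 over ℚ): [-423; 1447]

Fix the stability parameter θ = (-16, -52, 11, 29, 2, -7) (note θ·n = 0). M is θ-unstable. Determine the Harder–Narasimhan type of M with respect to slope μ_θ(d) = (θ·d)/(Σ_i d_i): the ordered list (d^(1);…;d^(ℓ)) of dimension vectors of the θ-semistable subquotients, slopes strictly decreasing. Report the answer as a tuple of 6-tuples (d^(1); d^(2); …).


Via rank(M_{q-1}∘⋯∘M_p): M ≅ I[1,2], I[3,4], I[3,6], I[6,6].
μ_θ-semistable layers: μ^(1)=29; μ^(2)=11; μ^(3)=35/4; μ^(4)=-7; μ^(5)=-34

((0, 0, 0, 1, 0, 0); (0, 0, 1, 0, 0, 0); (0, 0, 1, 1, 1, 1); (0, 0, 0, 0, 0, 1); (1, 1, 0, 0, 0, 0))


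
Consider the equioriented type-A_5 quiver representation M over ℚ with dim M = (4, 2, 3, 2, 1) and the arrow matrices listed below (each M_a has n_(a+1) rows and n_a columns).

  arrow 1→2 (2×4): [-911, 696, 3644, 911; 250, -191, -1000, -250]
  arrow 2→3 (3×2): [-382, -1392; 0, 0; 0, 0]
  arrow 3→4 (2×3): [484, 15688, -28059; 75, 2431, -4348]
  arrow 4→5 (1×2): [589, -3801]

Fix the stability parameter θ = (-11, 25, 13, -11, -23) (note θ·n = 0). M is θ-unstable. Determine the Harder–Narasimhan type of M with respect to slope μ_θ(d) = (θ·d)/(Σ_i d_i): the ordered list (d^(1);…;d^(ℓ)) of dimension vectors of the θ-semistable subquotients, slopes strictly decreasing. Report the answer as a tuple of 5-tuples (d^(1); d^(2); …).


Barcode: M ≅ I[1,1]^2, I[1,2], I[1,5], I[3,3], I[3,4]. HN layers by μ_θ (4 steps, strictly decreasing):
  μ^(1)=25; μ^(2)=13; μ^(3)=1; μ^(4)=-11

((0, 1, 0, 0, 0); (0, 0, 1, 0, 0); (0, 1, 2, 2, 1); (4, 0, 0, 0, 0))


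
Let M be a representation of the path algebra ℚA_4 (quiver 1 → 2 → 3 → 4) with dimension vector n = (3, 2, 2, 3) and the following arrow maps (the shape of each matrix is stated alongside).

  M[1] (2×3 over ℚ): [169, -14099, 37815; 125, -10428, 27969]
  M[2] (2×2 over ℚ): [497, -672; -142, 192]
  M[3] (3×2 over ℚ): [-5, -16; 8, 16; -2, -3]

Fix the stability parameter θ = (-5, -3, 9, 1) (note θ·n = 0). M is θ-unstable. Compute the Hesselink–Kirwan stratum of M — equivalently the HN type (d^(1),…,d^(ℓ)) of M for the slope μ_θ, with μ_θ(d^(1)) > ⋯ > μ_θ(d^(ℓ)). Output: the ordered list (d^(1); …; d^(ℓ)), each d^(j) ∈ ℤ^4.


Interval decomposition of M: I[1,1], I[1,2], I[1,4], I[3,4], I[4,4].
HN type (ℓ=4): μ^(1)=5; μ^(2)=1; μ^(3)=-3; μ^(4)=-5

((0, 0, 2, 2); (0, 0, 0, 1); (0, 2, 0, 0); (3, 0, 0, 0))


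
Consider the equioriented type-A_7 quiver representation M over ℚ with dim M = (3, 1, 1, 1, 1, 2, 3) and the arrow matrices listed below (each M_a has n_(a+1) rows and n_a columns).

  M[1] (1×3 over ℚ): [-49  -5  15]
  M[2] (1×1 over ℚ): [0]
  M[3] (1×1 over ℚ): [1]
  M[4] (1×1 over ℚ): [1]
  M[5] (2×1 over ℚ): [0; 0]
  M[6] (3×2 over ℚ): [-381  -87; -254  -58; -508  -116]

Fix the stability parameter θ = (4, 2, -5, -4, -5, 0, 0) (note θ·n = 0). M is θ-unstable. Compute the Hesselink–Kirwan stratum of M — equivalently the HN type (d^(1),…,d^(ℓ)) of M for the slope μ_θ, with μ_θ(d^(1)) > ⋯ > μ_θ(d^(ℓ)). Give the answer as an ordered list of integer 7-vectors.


Via rank(M_{q-1}∘⋯∘M_p): M ≅ I[1,1]^2, I[1,2], I[3,5], I[6,6], I[6,7], I[7,7]^2.
μ_θ-semistable layers: μ^(1)=4; μ^(2)=3; μ^(3)=0; μ^(4)=-9/2; μ^(5)=-5

((2, 0, 0, 0, 0, 0, 0); (1, 1, 0, 0, 0, 0, 0); (0, 0, 0, 0, 0, 2, 3); (0, 0, 0, 1, 1, 0, 0); (0, 0, 1, 0, 0, 0, 0))


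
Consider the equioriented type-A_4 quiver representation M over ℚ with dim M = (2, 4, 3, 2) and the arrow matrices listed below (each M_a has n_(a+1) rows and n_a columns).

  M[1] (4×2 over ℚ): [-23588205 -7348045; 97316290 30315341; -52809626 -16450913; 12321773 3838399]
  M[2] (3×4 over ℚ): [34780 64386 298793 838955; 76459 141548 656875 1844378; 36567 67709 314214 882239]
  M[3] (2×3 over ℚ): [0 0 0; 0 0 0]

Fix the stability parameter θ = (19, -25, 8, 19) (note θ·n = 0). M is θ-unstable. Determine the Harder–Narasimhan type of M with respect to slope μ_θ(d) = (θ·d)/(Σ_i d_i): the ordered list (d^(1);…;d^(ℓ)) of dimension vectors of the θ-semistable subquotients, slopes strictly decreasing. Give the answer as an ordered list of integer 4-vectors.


Interval decomposition of M: I[1,3]^2, I[2,2], I[2,3], I[4,4]^2.
HN type (ℓ=4): μ^(1)=19; μ^(2)=8; μ^(3)=-3; μ^(4)=-25

((0, 0, 0, 2); (0, 0, 3, 0); (2, 2, 0, 0); (0, 2, 0, 0))


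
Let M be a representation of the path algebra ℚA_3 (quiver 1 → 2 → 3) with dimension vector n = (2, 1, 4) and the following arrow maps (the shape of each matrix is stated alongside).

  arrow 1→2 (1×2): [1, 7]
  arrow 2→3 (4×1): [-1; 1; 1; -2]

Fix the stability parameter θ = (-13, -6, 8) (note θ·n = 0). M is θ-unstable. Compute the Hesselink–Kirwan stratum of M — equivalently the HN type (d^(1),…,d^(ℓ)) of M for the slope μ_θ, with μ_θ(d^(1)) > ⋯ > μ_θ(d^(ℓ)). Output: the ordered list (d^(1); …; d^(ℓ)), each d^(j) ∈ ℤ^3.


Barcode: M ≅ I[1,1], I[1,3], I[3,3]^3. HN layers by μ_θ (3 steps, strictly decreasing):
  μ^(1)=8; μ^(2)=-6; μ^(3)=-13

((0, 0, 4); (0, 1, 0); (2, 0, 0))


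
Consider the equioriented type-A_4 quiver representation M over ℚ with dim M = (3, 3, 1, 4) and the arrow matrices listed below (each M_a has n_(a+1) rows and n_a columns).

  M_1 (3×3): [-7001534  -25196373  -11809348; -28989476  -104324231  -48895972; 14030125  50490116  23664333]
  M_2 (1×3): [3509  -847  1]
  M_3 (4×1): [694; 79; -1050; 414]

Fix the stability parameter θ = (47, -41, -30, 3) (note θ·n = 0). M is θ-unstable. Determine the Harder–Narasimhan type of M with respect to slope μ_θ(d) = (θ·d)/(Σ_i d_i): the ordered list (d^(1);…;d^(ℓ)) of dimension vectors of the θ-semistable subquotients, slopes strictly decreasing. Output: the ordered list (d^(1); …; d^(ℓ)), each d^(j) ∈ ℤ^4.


Interval decomposition of M: I[1,2]^2, I[1,4], I[4,4]^3.
HN type (ℓ=2): μ^(1)=3; μ^(2)=-8

((2, 2, 0, 4); (1, 1, 1, 0))


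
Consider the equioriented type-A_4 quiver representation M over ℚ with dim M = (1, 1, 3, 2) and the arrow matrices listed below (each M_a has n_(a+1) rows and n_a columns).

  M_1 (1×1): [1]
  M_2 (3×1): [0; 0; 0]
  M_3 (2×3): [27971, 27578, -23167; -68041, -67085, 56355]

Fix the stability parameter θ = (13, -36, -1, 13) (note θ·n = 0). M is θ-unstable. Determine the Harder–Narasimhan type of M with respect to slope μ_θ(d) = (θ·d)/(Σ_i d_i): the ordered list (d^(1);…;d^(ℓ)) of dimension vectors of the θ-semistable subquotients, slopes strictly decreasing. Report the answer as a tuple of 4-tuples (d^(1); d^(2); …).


Interval decomposition of M: I[1,2], I[3,3], I[3,4]^2.
HN type (ℓ=3): μ^(1)=13; μ^(2)=-1; μ^(3)=-23/2

((0, 0, 0, 2); (0, 0, 3, 0); (1, 1, 0, 0))


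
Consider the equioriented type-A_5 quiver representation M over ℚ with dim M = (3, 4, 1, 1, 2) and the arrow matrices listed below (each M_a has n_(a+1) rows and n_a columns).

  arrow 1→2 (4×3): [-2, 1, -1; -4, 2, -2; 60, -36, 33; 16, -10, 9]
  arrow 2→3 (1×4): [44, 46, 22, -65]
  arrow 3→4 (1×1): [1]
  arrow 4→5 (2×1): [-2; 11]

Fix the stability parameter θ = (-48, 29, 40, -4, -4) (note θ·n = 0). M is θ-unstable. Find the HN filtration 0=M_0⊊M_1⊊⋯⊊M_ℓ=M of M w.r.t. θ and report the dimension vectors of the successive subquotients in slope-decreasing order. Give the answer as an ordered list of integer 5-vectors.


Barcode: M ≅ I[1,1], I[1,2], I[1,5], I[2,2]^2, I[5,5]. HN layers by μ_θ (4 steps, strictly decreasing):
  μ^(1)=29; μ^(2)=61/4; μ^(3)=-4; μ^(4)=-48

((0, 3, 0, 0, 0); (0, 1, 1, 1, 1); (0, 0, 0, 0, 1); (3, 0, 0, 0, 0))


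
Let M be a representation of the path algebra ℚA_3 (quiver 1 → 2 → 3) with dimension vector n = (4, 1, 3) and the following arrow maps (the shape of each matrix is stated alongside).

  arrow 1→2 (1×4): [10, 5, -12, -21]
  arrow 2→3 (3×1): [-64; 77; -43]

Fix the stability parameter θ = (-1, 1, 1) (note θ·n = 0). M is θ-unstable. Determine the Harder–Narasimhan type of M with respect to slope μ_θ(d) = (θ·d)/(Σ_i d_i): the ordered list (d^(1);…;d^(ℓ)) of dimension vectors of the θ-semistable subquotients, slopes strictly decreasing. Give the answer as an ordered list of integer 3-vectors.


Via rank(M_{q-1}∘⋯∘M_p): M ≅ I[1,1]^3, I[1,3], I[3,3]^2.
μ_θ-semistable layers: μ^(1)=1; μ^(2)=-1

((0, 1, 3); (4, 0, 0))


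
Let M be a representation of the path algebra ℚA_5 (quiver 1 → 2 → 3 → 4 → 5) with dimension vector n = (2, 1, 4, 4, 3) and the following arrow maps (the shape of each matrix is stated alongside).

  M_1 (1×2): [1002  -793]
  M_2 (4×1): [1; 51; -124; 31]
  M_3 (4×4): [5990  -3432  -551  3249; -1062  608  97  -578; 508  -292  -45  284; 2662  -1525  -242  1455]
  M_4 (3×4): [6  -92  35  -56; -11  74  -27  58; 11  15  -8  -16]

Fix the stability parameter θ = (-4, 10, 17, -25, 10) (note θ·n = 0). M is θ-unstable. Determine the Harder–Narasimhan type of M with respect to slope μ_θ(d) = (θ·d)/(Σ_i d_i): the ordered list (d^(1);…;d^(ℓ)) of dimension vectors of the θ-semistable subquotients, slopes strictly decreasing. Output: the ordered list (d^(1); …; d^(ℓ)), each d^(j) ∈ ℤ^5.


Via rank(M_{q-1}∘⋯∘M_p): M ≅ I[1,1], I[1,5], I[3,4], I[3,5]^2.
μ_θ-semistable layers: μ^(1)=10; μ^(2)=2/3; μ^(3)=-4

((0, 0, 0, 0, 3); (0, 1, 1, 1, 0); (2, 0, 3, 3, 0))


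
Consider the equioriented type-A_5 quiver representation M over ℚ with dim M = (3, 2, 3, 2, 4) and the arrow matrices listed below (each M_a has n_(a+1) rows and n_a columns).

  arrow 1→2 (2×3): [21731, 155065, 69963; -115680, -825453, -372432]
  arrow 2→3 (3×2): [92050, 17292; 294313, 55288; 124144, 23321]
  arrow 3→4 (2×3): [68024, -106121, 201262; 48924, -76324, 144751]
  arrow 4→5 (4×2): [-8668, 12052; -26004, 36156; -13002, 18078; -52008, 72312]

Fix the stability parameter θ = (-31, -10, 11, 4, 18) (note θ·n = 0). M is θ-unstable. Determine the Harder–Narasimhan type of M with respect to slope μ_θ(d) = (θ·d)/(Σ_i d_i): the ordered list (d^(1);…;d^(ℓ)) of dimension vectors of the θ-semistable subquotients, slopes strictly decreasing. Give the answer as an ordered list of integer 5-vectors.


Barcode: M ≅ I[1,1], I[1,4], I[1,5], I[3,3], I[5,5]^3. HN layers by μ_θ (5 steps, strictly decreasing):
  μ^(1)=18; μ^(2)=11; μ^(3)=15/2; μ^(4)=-10; μ^(5)=-31

((0, 0, 0, 0, 4); (0, 0, 1, 0, 0); (0, 0, 2, 2, 0); (0, 2, 0, 0, 0); (3, 0, 0, 0, 0))


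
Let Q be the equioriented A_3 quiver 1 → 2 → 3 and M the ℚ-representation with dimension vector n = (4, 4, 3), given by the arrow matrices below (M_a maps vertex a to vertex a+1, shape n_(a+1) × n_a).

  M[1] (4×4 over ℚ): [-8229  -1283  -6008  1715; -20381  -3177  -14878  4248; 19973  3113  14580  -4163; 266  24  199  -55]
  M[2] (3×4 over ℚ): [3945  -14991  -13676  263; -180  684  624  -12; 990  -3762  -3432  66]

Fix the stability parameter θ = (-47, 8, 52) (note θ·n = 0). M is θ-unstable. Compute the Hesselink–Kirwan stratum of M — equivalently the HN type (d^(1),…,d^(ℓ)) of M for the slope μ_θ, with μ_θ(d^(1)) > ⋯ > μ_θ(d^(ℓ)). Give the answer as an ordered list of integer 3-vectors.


Via rank(M_{q-1}∘⋯∘M_p): M ≅ I[1,2]^3, I[1,3], I[3,3]^2.
μ_θ-semistable layers: μ^(1)=52; μ^(2)=8; μ^(3)=-47

((0, 0, 3); (0, 4, 0); (4, 0, 0))


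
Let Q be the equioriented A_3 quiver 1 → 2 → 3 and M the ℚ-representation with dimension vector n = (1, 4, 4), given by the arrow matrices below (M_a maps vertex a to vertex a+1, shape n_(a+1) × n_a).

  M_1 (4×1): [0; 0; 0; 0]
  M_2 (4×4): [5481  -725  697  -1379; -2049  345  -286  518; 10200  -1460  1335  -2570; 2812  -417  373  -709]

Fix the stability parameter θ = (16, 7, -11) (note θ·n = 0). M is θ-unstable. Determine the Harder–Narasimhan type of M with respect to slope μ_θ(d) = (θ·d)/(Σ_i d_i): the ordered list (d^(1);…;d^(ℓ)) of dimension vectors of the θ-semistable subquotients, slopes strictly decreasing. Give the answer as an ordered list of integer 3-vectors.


Interval decomposition of M: I[1,1], I[2,3]^4.
HN type (ℓ=2): μ^(1)=16; μ^(2)=-2

((1, 0, 0); (0, 4, 4))


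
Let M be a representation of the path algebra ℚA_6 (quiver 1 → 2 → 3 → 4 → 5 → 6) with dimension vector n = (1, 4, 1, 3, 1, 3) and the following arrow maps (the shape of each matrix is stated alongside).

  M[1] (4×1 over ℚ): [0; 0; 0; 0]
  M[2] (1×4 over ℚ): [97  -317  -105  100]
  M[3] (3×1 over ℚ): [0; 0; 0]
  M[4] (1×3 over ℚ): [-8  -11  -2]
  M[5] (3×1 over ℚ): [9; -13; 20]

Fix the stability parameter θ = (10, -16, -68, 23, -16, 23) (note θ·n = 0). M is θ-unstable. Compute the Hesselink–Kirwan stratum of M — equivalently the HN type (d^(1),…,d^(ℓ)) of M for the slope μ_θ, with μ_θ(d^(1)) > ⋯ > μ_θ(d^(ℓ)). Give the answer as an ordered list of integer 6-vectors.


Interval decomposition of M: I[1,1], I[2,2]^3, I[2,3], I[4,4]^2, I[4,6], I[6,6]^2.
HN type (ℓ=5): μ^(1)=23; μ^(2)=10; μ^(3)=7/2; μ^(4)=-16; μ^(5)=-42

((0, 0, 0, 2, 0, 3); (1, 0, 0, 0, 0, 0); (0, 0, 0, 1, 1, 0); (0, 3, 0, 0, 0, 0); (0, 1, 1, 0, 0, 0))


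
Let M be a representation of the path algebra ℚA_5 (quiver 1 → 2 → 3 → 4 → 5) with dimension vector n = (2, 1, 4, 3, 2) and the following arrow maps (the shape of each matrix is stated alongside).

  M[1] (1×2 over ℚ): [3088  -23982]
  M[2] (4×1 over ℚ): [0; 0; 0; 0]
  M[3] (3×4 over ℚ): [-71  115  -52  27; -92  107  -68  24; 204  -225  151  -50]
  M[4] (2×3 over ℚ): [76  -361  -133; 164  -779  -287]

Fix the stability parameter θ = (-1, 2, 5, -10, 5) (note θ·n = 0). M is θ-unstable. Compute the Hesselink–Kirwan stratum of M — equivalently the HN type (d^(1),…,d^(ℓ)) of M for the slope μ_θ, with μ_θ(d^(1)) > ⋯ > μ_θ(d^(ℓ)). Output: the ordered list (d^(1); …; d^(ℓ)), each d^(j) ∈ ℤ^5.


Interval decomposition of M: I[1,1], I[1,2], I[3,3], I[3,4]^2, I[3,5], I[5,5].
HN type (ℓ=4): μ^(1)=5; μ^(2)=2; μ^(3)=-1; μ^(4)=-5/2

((0, 0, 1, 0, 2); (0, 1, 0, 0, 0); (2, 0, 0, 0, 0); (0, 0, 3, 3, 0))
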